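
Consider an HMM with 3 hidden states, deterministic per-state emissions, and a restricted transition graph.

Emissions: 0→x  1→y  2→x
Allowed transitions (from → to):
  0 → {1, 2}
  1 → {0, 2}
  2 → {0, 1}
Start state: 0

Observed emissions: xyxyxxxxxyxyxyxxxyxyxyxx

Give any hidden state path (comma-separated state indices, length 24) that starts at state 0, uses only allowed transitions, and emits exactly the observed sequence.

0,1,0,1,0,2,0,2,0,1,0,1,2,1,0,2,0,1,2,1,0,1,0,2

  [0] x  {0,2}  => 0  start
  [1] y  {1}  => 1  0->1 ok
  [2] x  {0,2}  => 0  1->0 ok
  [3] y  {1}  => 1  0->1 ok
  [4] x  {0,2}  => 0  1->0 ok
  [5] x  {0,2}  => 2  0->2 ok
  [6] x  {0,2}  => 0  2->0 ok
  [7] x  {0,2}  => 2  0->2 ok
  [8] x  {0,2}  => 0  2->0 ok
  [9] y  {1}  => 1  0->1 ok
  [10] x  {0,2}  => 0  1->0 ok
  [11] y  {1}  => 1  0->1 ok
  [12] x  {0,2}  => 2  1->2 ok
  [13] y  {1}  => 1  2->1 ok
  [14] x  {0,2}  => 0  1->0 ok
  [15] x  {0,2}  => 2  0->2 ok
  [16] x  {0,2}  => 0  2->0 ok
  [17] y  {1}  => 1  0->1 ok
  [18] x  {0,2}  => 2  1->2 ok
  [19] y  {1}  => 1  2->1 ok
  [20] x  {0,2}  => 0  1->0 ok
  [21] y  {1}  => 1  0->1 ok
  [22] x  {0,2}  => 0  1->0 ok
  [23] x  {0,2}  => 2  0->2 ok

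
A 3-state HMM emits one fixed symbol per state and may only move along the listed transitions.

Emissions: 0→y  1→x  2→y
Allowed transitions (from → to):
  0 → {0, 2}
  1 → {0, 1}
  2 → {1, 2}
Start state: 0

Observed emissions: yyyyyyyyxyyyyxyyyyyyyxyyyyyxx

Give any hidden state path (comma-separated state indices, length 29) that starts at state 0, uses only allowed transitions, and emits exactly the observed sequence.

0,0,0,0,0,0,2,2,1,0,0,0,2,1,0,2,2,2,2,2,2,1,0,0,2,2,2,1,1

  t0 'y' -> {0,2}, take 0 (start)
  t1 'y' -> {0,2}, take 0 (0->0 ok)
  t2 'y' -> {0,2}, take 0 (0->0 ok)
  t3 'y' -> {0,2}, take 0 (0->0 ok)
  t4 'y' -> {0,2}, take 0 (0->0 ok)
  t5 'y' -> {0,2}, take 0 (0->0 ok)
  t6 'y' -> {0,2}, take 2 (0->2 ok)
  t7 'y' -> {0,2}, take 2 (2->2 ok)
  t8 'x' -> {1}, take 1 (2->1 ok)
  t9 'y' -> {0,2}, take 0 (1->0 ok)
  t10 'y' -> {0,2}, take 0 (0->0 ok)
  t11 'y' -> {0,2}, take 0 (0->0 ok)
  t12 'y' -> {0,2}, take 2 (0->2 ok)
  t13 'x' -> {1}, take 1 (2->1 ok)
  t14 'y' -> {0,2}, take 0 (1->0 ok)
  t15 'y' -> {0,2}, take 2 (0->2 ok)
  t16 'y' -> {0,2}, take 2 (2->2 ok)
  t17 'y' -> {0,2}, take 2 (2->2 ok)
  t18 'y' -> {0,2}, take 2 (2->2 ok)
  t19 'y' -> {0,2}, take 2 (2->2 ok)
  t20 'y' -> {0,2}, take 2 (2->2 ok)
  t21 'x' -> {1}, take 1 (2->1 ok)
  t22 'y' -> {0,2}, take 0 (1->0 ok)
  t23 'y' -> {0,2}, take 0 (0->0 ok)
  t24 'y' -> {0,2}, take 2 (0->2 ok)
  t25 'y' -> {0,2}, take 2 (2->2 ok)
  t26 'y' -> {0,2}, take 2 (2->2 ok)
  t27 'x' -> {1}, take 1 (2->1 ok)
  t28 'x' -> {1}, take 1 (1->1 ok)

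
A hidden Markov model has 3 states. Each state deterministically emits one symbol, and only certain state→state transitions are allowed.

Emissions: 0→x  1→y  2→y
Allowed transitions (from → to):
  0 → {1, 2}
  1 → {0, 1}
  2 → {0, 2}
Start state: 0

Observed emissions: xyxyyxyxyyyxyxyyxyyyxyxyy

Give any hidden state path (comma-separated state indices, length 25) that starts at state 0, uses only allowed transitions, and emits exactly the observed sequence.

  t0 'x' -> {0}, take 0 (start)
  t1 'y' -> {1,2}, take 1 (0->1 ok)
  t2 'x' -> {0}, take 0 (1->0 ok)
  t3 'y' -> {1,2}, take 1 (0->1 ok)
  t4 'y' -> {1,2}, take 1 (1->1 ok)
  t5 'x' -> {0}, take 0 (1->0 ok)
  t6 'y' -> {1,2}, take 1 (0->1 ok)
  t7 'x' -> {0}, take 0 (1->0 ok)
  t8 'y' -> {1,2}, take 2 (0->2 ok)
  t9 'y' -> {1,2}, take 2 (2->2 ok)
  t10 'y' -> {1,2}, take 2 (2->2 ok)
  t11 'x' -> {0}, take 0 (2->0 ok)
  t12 'y' -> {1,2}, take 1 (0->1 ok)
  t13 'x' -> {0}, take 0 (1->0 ok)
  t14 'y' -> {1,2}, take 1 (0->1 ok)
  t15 'y' -> {1,2}, take 1 (1->1 ok)
  t16 'x' -> {0}, take 0 (1->0 ok)
  t17 'y' -> {1,2}, take 2 (0->2 ok)
  t18 'y' -> {1,2}, take 2 (2->2 ok)
  t19 'y' -> {1,2}, take 2 (2->2 ok)
  t20 'x' -> {0}, take 0 (2->0 ok)
  t21 'y' -> {1,2}, take 2 (0->2 ok)
  t22 'x' -> {0}, take 0 (2->0 ok)
  t23 'y' -> {1,2}, take 2 (0->2 ok)
  t24 'y' -> {1,2}, take 2 (2->2 ok)

0,1,0,1,1,0,1,0,2,2,2,0,1,0,1,1,0,2,2,2,0,2,0,2,2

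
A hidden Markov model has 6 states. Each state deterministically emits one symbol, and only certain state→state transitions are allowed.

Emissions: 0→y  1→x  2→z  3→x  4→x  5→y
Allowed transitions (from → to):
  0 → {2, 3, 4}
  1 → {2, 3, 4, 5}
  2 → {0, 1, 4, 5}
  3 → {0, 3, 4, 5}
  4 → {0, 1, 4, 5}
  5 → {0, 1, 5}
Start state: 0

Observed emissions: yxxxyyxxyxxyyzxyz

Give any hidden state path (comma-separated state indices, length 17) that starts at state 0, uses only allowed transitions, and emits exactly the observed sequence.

  t0 'y' -> {0,5}, take 0 (start)
  t1 'x' -> {1,3,4}, take 3 (0->3 ok)
  t2 'x' -> {1,3,4}, take 3 (3->3 ok)
  t3 'x' -> {1,3,4}, take 4 (3->4 ok)
  t4 'y' -> {0,5}, take 5 (4->5 ok)
  t5 'y' -> {0,5}, take 0 (5->0 ok)
  t6 'x' -> {1,3,4}, take 3 (0->3 ok)
  t7 'x' -> {1,3,4}, take 4 (3->4 ok)
  t8 'y' -> {0,5}, take 5 (4->5 ok)
  t9 'x' -> {1,3,4}, take 1 (5->1 ok)
  t10 'x' -> {1,3,4}, take 4 (1->4 ok)
  t11 'y' -> {0,5}, take 5 (4->5 ok)
  t12 'y' -> {0,5}, take 0 (5->0 ok)
  t13 'z' -> {2}, take 2 (0->2 ok)
  t14 'x' -> {1,3,4}, take 4 (2->4 ok)
  t15 'y' -> {0,5}, take 0 (4->0 ok)
  t16 'z' -> {2}, take 2 (0->2 ok)

0,3,3,4,5,0,3,4,5,1,4,5,0,2,4,0,2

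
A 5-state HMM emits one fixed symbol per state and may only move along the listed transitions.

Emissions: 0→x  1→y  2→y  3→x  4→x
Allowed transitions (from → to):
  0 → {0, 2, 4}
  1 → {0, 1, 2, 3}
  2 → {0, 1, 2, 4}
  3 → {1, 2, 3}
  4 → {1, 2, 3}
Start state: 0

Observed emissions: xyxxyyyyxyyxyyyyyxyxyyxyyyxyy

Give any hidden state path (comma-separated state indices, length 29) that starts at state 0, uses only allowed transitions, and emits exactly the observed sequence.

0,2,0,4,1,1,1,1,3,2,1,0,2,2,1,1,1,3,2,4,2,1,0,2,1,1,3,1,2

  t0 'x' -> {0,3,4}, take 0 (start)
  t1 'y' -> {1,2}, take 2 (0->2 ok)
  t2 'x' -> {0,3,4}, take 0 (2->0 ok)
  t3 'x' -> {0,3,4}, take 4 (0->4 ok)
  t4 'y' -> {1,2}, take 1 (4->1 ok)
  t5 'y' -> {1,2}, take 1 (1->1 ok)
  t6 'y' -> {1,2}, take 1 (1->1 ok)
  t7 'y' -> {1,2}, take 1 (1->1 ok)
  t8 'x' -> {0,3,4}, take 3 (1->3 ok)
  t9 'y' -> {1,2}, take 2 (3->2 ok)
  t10 'y' -> {1,2}, take 1 (2->1 ok)
  t11 'x' -> {0,3,4}, take 0 (1->0 ok)
  t12 'y' -> {1,2}, take 2 (0->2 ok)
  t13 'y' -> {1,2}, take 2 (2->2 ok)
  t14 'y' -> {1,2}, take 1 (2->1 ok)
  t15 'y' -> {1,2}, take 1 (1->1 ok)
  t16 'y' -> {1,2}, take 1 (1->1 ok)
  t17 'x' -> {0,3,4}, take 3 (1->3 ok)
  t18 'y' -> {1,2}, take 2 (3->2 ok)
  t19 'x' -> {0,3,4}, take 4 (2->4 ok)
  t20 'y' -> {1,2}, take 2 (4->2 ok)
  t21 'y' -> {1,2}, take 1 (2->1 ok)
  t22 'x' -> {0,3,4}, take 0 (1->0 ok)
  t23 'y' -> {1,2}, take 2 (0->2 ok)
  t24 'y' -> {1,2}, take 1 (2->1 ok)
  t25 'y' -> {1,2}, take 1 (1->1 ok)
  t26 'x' -> {0,3,4}, take 3 (1->3 ok)
  t27 'y' -> {1,2}, take 1 (3->1 ok)
  t28 'y' -> {1,2}, take 2 (1->2 ok)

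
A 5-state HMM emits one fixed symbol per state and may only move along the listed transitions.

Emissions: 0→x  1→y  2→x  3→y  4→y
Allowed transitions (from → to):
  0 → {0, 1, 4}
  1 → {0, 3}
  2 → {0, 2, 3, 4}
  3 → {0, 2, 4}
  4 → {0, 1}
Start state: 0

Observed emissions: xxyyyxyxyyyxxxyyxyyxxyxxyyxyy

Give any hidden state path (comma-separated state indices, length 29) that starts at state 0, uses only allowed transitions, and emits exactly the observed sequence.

0,0,4,1,3,0,1,0,4,1,3,0,0,0,1,3,2,4,1,0,0,4,0,0,4,1,0,4,1

  pos 0: x in {0,2}, choose 0; start
  pos 1: x in {0,2}, choose 0; 0->0 ok
  pos 2: y in {1,3,4}, choose 4; 0->4 ok
  pos 3: y in {1,3,4}, choose 1; 4->1 ok
  pos 4: y in {1,3,4}, choose 3; 1->3 ok
  pos 5: x in {0,2}, choose 0; 3->0 ok
  pos 6: y in {1,3,4}, choose 1; 0->1 ok
  pos 7: x in {0,2}, choose 0; 1->0 ok
  pos 8: y in {1,3,4}, choose 4; 0->4 ok
  pos 9: y in {1,3,4}, choose 1; 4->1 ok
  pos 10: y in {1,3,4}, choose 3; 1->3 ok
  pos 11: x in {0,2}, choose 0; 3->0 ok
  pos 12: x in {0,2}, choose 0; 0->0 ok
  pos 13: x in {0,2}, choose 0; 0->0 ok
  pos 14: y in {1,3,4}, choose 1; 0->1 ok
  pos 15: y in {1,3,4}, choose 3; 1->3 ok
  pos 16: x in {0,2}, choose 2; 3->2 ok
  pos 17: y in {1,3,4}, choose 4; 2->4 ok
  pos 18: y in {1,3,4}, choose 1; 4->1 ok
  pos 19: x in {0,2}, choose 0; 1->0 ok
  pos 20: x in {0,2}, choose 0; 0->0 ok
  pos 21: y in {1,3,4}, choose 4; 0->4 ok
  pos 22: x in {0,2}, choose 0; 4->0 ok
  pos 23: x in {0,2}, choose 0; 0->0 ok
  pos 24: y in {1,3,4}, choose 4; 0->4 ok
  pos 25: y in {1,3,4}, choose 1; 4->1 ok
  pos 26: x in {0,2}, choose 0; 1->0 ok
  pos 27: y in {1,3,4}, choose 4; 0->4 ok
  pos 28: y in {1,3,4}, choose 1; 4->1 ok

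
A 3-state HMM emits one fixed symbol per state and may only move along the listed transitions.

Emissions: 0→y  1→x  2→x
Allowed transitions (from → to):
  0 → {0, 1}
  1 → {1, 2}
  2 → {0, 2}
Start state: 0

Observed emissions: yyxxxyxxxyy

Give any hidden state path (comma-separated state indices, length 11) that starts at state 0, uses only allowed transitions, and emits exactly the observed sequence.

0,0,1,2,2,0,1,1,2,0,0

  pos 0: y in {0}, choose 0; start
  pos 1: y in {0}, choose 0; 0->0 ok
  pos 2: x in {1,2}, choose 1; 0->1 ok
  pos 3: x in {1,2}, choose 2; 1->2 ok
  pos 4: x in {1,2}, choose 2; 2->2 ok
  pos 5: y in {0}, choose 0; 2->0 ok
  pos 6: x in {1,2}, choose 1; 0->1 ok
  pos 7: x in {1,2}, choose 1; 1->1 ok
  pos 8: x in {1,2}, choose 2; 1->2 ok
  pos 9: y in {0}, choose 0; 2->0 ok
  pos 10: y in {0}, choose 0; 0->0 ok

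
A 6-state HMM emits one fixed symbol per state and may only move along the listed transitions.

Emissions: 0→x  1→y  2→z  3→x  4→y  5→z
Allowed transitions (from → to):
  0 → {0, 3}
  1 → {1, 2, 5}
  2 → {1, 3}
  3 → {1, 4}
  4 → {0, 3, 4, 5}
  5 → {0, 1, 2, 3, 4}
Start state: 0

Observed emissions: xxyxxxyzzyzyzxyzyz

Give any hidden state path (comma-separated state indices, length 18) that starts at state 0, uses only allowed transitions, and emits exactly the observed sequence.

  [0] x  {0,3}  => 0  start
  [1] x  {0,3}  => 3  0->3 ok
  [2] y  {1,4}  => 4  3->4 ok
  [3] x  {0,3}  => 0  4->0 ok
  [4] x  {0,3}  => 0  0->0 ok
  [5] x  {0,3}  => 3  0->3 ok
  [6] y  {1,4}  => 4  3->4 ok
  [7] z  {2,5}  => 5  4->5 ok
  [8] z  {2,5}  => 2  5->2 ok
  [9] y  {1,4}  => 1  2->1 ok
  [10] z  {2,5}  => 2  1->2 ok
  [11] y  {1,4}  => 1  2->1 ok
  [12] z  {2,5}  => 2  1->2 ok
  [13] x  {0,3}  => 3  2->3 ok
  [14] y  {1,4}  => 4  3->4 ok
  [15] z  {2,5}  => 5  4->5 ok
  [16] y  {1,4}  => 1  5->1 ok
  [17] z  {2,5}  => 5  1->5 ok

0,3,4,0,0,3,4,5,2,1,2,1,2,3,4,5,1,5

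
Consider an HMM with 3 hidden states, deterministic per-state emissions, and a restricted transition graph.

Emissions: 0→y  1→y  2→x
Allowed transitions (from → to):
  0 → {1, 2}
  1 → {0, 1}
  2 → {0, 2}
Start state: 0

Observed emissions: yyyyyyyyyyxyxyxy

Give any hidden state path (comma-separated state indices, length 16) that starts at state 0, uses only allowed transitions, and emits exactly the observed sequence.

0,1,1,0,1,1,0,1,1,0,2,0,2,0,2,0

  t0 'y' -> {0,1}, take 0 (start)
  t1 'y' -> {0,1}, take 1 (0->1 ok)
  t2 'y' -> {0,1}, take 1 (1->1 ok)
  t3 'y' -> {0,1}, take 0 (1->0 ok)
  t4 'y' -> {0,1}, take 1 (0->1 ok)
  t5 'y' -> {0,1}, take 1 (1->1 ok)
  t6 'y' -> {0,1}, take 0 (1->0 ok)
  t7 'y' -> {0,1}, take 1 (0->1 ok)
  t8 'y' -> {0,1}, take 1 (1->1 ok)
  t9 'y' -> {0,1}, take 0 (1->0 ok)
  t10 'x' -> {2}, take 2 (0->2 ok)
  t11 'y' -> {0,1}, take 0 (2->0 ok)
  t12 'x' -> {2}, take 2 (0->2 ok)
  t13 'y' -> {0,1}, take 0 (2->0 ok)
  t14 'x' -> {2}, take 2 (0->2 ok)
  t15 'y' -> {0,1}, take 0 (2->0 ok)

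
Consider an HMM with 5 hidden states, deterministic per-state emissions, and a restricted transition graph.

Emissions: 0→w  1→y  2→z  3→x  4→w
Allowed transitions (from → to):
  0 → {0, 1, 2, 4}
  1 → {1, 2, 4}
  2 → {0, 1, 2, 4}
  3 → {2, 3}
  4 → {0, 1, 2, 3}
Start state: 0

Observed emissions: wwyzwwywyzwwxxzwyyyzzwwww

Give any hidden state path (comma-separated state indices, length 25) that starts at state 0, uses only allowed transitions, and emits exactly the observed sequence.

0,4,1,2,0,4,1,4,1,2,0,4,3,3,2,0,1,1,1,2,2,0,0,0,4

  pos 0: w in {0,4}, choose 0; start
  pos 1: w in {0,4}, choose 4; 0->4 ok
  pos 2: y in {1}, choose 1; 4->1 ok
  pos 3: z in {2}, choose 2; 1->2 ok
  pos 4: w in {0,4}, choose 0; 2->0 ok
  pos 5: w in {0,4}, choose 4; 0->4 ok
  pos 6: y in {1}, choose 1; 4->1 ok
  pos 7: w in {0,4}, choose 4; 1->4 ok
  pos 8: y in {1}, choose 1; 4->1 ok
  pos 9: z in {2}, choose 2; 1->2 ok
  pos 10: w in {0,4}, choose 0; 2->0 ok
  pos 11: w in {0,4}, choose 4; 0->4 ok
  pos 12: x in {3}, choose 3; 4->3 ok
  pos 13: x in {3}, choose 3; 3->3 ok
  pos 14: z in {2}, choose 2; 3->2 ok
  pos 15: w in {0,4}, choose 0; 2->0 ok
  pos 16: y in {1}, choose 1; 0->1 ok
  pos 17: y in {1}, choose 1; 1->1 ok
  pos 18: y in {1}, choose 1; 1->1 ok
  pos 19: z in {2}, choose 2; 1->2 ok
  pos 20: z in {2}, choose 2; 2->2 ok
  pos 21: w in {0,4}, choose 0; 2->0 ok
  pos 22: w in {0,4}, choose 0; 0->0 ok
  pos 23: w in {0,4}, choose 0; 0->0 ok
  pos 24: w in {0,4}, choose 4; 0->4 ok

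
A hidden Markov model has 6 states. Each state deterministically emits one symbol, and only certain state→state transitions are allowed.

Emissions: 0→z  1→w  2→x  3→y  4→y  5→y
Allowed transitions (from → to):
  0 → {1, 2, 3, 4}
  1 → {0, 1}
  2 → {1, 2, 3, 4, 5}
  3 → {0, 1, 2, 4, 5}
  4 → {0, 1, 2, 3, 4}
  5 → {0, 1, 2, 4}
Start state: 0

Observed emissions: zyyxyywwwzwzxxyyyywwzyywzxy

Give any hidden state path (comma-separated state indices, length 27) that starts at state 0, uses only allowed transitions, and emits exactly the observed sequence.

  [0] z  {0}  => 0  start
  [1] y  {3,4,5}  => 3  0->3 ok
  [2] y  {3,4,5}  => 4  3->4 ok
  [3] x  {2}  => 2  4->2 ok
  [4] y  {3,4,5}  => 3  2->3 ok
  [5] y  {3,4,5}  => 4  3->4 ok
  [6] w  {1}  => 1  4->1 ok
  [7] w  {1}  => 1  1->1 ok
  [8] w  {1}  => 1  1->1 ok
  [9] z  {0}  => 0  1->0 ok
  [10] w  {1}  => 1  0->1 ok
  [11] z  {0}  => 0  1->0 ok
  [12] x  {2}  => 2  0->2 ok
  [13] x  {2}  => 2  2->2 ok
  [14] y  {3,4,5}  => 5  2->5 ok
  [15] y  {3,4,5}  => 4  5->4 ok
  [16] y  {3,4,5}  => 3  4->3 ok
  [17] y  {3,4,5}  => 4  3->4 ok
  [18] w  {1}  => 1  4->1 ok
  [19] w  {1}  => 1  1->1 ok
  [20] z  {0}  => 0  1->0 ok
  [21] y  {3,4,5}  => 3  0->3 ok
  [22] y  {3,4,5}  => 5  3->5 ok
  [23] w  {1}  => 1  5->1 ok
  [24] z  {0}  => 0  1->0 ok
  [25] x  {2}  => 2  0->2 ok
  [26] y  {3,4,5}  => 5  2->5 ok

0,3,4,2,3,4,1,1,1,0,1,0,2,2,5,4,3,4,1,1,0,3,5,1,0,2,5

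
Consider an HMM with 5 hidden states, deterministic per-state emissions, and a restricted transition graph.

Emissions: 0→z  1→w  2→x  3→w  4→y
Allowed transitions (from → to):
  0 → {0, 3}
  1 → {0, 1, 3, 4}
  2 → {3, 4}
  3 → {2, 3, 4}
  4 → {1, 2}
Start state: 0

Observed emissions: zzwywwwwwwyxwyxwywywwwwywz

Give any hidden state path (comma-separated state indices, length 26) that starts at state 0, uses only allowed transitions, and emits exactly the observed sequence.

  pos 0: z in {0}, choose 0; start
  pos 1: z in {0}, choose 0; 0->0 ok
  pos 2: w in {1,3}, choose 3; 0->3 ok
  pos 3: y in {4}, choose 4; 3->4 ok
  pos 4: w in {1,3}, choose 1; 4->1 ok
  pos 5: w in {1,3}, choose 1; 1->1 ok
  pos 6: w in {1,3}, choose 1; 1->1 ok
  pos 7: w in {1,3}, choose 1; 1->1 ok
  pos 8: w in {1,3}, choose 1; 1->1 ok
  pos 9: w in {1,3}, choose 3; 1->3 ok
  pos 10: y in {4}, choose 4; 3->4 ok
  pos 11: x in {2}, choose 2; 4->2 ok
  pos 12: w in {1,3}, choose 3; 2->3 ok
  pos 13: y in {4}, choose 4; 3->4 ok
  pos 14: x in {2}, choose 2; 4->2 ok
  pos 15: w in {1,3}, choose 3; 2->3 ok
  pos 16: y in {4}, choose 4; 3->4 ok
  pos 17: w in {1,3}, choose 1; 4->1 ok
  pos 18: y in {4}, choose 4; 1->4 ok
  pos 19: w in {1,3}, choose 1; 4->1 ok
  pos 20: w in {1,3}, choose 1; 1->1 ok
  pos 21: w in {1,3}, choose 1; 1->1 ok
  pos 22: w in {1,3}, choose 3; 1->3 ok
  pos 23: y in {4}, choose 4; 3->4 ok
  pos 24: w in {1,3}, choose 1; 4->1 ok
  pos 25: z in {0}, choose 0; 1->0 ok

0,0,3,4,1,1,1,1,1,3,4,2,3,4,2,3,4,1,4,1,1,1,3,4,1,0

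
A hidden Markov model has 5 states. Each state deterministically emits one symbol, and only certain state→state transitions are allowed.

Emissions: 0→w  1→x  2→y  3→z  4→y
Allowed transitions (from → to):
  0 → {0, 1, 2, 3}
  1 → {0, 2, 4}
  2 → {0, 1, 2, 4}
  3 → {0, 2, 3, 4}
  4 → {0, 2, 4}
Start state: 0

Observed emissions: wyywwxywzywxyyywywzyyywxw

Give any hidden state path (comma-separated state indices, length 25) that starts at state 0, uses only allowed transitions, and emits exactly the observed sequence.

  pos 0: w in {0}, choose 0; start
  pos 1: y in {2,4}, choose 2; 0->2 ok
  pos 2: y in {2,4}, choose 4; 2->4 ok
  pos 3: w in {0}, choose 0; 4->0 ok
  pos 4: w in {0}, choose 0; 0->0 ok
  pos 5: x in {1}, choose 1; 0->1 ok
  pos 6: y in {2,4}, choose 4; 1->4 ok
  pos 7: w in {0}, choose 0; 4->0 ok
  pos 8: z in {3}, choose 3; 0->3 ok
  pos 9: y in {2,4}, choose 2; 3->2 ok
  pos 10: w in {0}, choose 0; 2->0 ok
  pos 11: x in {1}, choose 1; 0->1 ok
  pos 12: y in {2,4}, choose 2; 1->2 ok
  pos 13: y in {2,4}, choose 2; 2->2 ok
  pos 14: y in {2,4}, choose 4; 2->4 ok
  pos 15: w in {0}, choose 0; 4->0 ok
  pos 16: y in {2,4}, choose 2; 0->2 ok
  pos 17: w in {0}, choose 0; 2->0 ok
  pos 18: z in {3}, choose 3; 0->3 ok
  pos 19: y in {2,4}, choose 4; 3->4 ok
  pos 20: y in {2,4}, choose 4; 4->4 ok
  pos 21: y in {2,4}, choose 4; 4->4 ok
  pos 22: w in {0}, choose 0; 4->0 ok
  pos 23: x in {1}, choose 1; 0->1 ok
  pos 24: w in {0}, choose 0; 1->0 ok

0,2,4,0,0,1,4,0,3,2,0,1,2,2,4,0,2,0,3,4,4,4,0,1,0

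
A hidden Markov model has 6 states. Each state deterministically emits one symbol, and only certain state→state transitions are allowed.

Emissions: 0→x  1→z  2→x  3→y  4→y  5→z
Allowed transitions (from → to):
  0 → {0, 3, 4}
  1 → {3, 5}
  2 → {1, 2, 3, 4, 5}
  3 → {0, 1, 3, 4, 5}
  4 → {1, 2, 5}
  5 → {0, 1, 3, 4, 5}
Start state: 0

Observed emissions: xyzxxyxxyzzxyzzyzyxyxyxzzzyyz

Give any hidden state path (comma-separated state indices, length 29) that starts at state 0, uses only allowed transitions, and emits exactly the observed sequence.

0,3,5,0,0,4,2,2,4,1,5,0,4,1,5,3,1,3,0,4,2,4,2,1,5,1,3,4,1

  pos 0: x in {0,2}, choose 0; start
  pos 1: y in {3,4}, choose 3; 0->3 ok
  pos 2: z in {1,5}, choose 5; 3->5 ok
  pos 3: x in {0,2}, choose 0; 5->0 ok
  pos 4: x in {0,2}, choose 0; 0->0 ok
  pos 5: y in {3,4}, choose 4; 0->4 ok
  pos 6: x in {0,2}, choose 2; 4->2 ok
  pos 7: x in {0,2}, choose 2; 2->2 ok
  pos 8: y in {3,4}, choose 4; 2->4 ok
  pos 9: z in {1,5}, choose 1; 4->1 ok
  pos 10: z in {1,5}, choose 5; 1->5 ok
  pos 11: x in {0,2}, choose 0; 5->0 ok
  pos 12: y in {3,4}, choose 4; 0->4 ok
  pos 13: z in {1,5}, choose 1; 4->1 ok
  pos 14: z in {1,5}, choose 5; 1->5 ok
  pos 15: y in {3,4}, choose 3; 5->3 ok
  pos 16: z in {1,5}, choose 1; 3->1 ok
  pos 17: y in {3,4}, choose 3; 1->3 ok
  pos 18: x in {0,2}, choose 0; 3->0 ok
  pos 19: y in {3,4}, choose 4; 0->4 ok
  pos 20: x in {0,2}, choose 2; 4->2 ok
  pos 21: y in {3,4}, choose 4; 2->4 ok
  pos 22: x in {0,2}, choose 2; 4->2 ok
  pos 23: z in {1,5}, choose 1; 2->1 ok
  pos 24: z in {1,5}, choose 5; 1->5 ok
  pos 25: z in {1,5}, choose 1; 5->1 ok
  pos 26: y in {3,4}, choose 3; 1->3 ok
  pos 27: y in {3,4}, choose 4; 3->4 ok
  pos 28: z in {1,5}, choose 1; 4->1 ok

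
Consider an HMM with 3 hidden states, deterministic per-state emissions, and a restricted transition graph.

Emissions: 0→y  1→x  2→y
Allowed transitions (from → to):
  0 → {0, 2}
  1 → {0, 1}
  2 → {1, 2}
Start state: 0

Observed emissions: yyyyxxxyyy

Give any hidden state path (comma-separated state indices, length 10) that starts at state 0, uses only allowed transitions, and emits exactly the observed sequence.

0,2,2,2,1,1,1,0,0,0

  t0 'y' -> {0,2}, take 0 (start)
  t1 'y' -> {0,2}, take 2 (0->2 ok)
  t2 'y' -> {0,2}, take 2 (2->2 ok)
  t3 'y' -> {0,2}, take 2 (2->2 ok)
  t4 'x' -> {1}, take 1 (2->1 ok)
  t5 'x' -> {1}, take 1 (1->1 ok)
  t6 'x' -> {1}, take 1 (1->1 ok)
  t7 'y' -> {0,2}, take 0 (1->0 ok)
  t8 'y' -> {0,2}, take 0 (0->0 ok)
  t9 'y' -> {0,2}, take 0 (0->0 ok)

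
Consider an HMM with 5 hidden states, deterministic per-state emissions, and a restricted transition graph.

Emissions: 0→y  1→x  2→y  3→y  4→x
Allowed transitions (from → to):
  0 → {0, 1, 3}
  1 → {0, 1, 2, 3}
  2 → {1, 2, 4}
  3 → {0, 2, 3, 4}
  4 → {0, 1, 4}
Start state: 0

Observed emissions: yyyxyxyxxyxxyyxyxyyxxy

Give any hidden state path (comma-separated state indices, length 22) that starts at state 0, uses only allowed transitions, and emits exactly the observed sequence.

  [0] y  {0,2,3}  => 0  start
  [1] y  {0,2,3}  => 0  0->0 ok
  [2] y  {0,2,3}  => 3  0->3 ok
  [3] x  {1,4}  => 4  3->4 ok
  [4] y  {0,2,3}  => 0  4->0 ok
  [5] x  {1,4}  => 1  0->1 ok
  [6] y  {0,2,3}  => 3  1->3 ok
  [7] x  {1,4}  => 4  3->4 ok
  [8] x  {1,4}  => 4  4->4 ok
  [9] y  {0,2,3}  => 0  4->0 ok
  [10] x  {1,4}  => 1  0->1 ok
  [11] x  {1,4}  => 1  1->1 ok
  [12] y  {0,2,3}  => 2  1->2 ok
  [13] y  {0,2,3}  => 2  2->2 ok
  [14] x  {1,4}  => 1  2->1 ok
  [15] y  {0,2,3}  => 0  1->0 ok
  [16] x  {1,4}  => 1  0->1 ok
  [17] y  {0,2,3}  => 3  1->3 ok
  [18] y  {0,2,3}  => 0  3->0 ok
  [19] x  {1,4}  => 1  0->1 ok
  [20] x  {1,4}  => 1  1->1 ok
  [21] y  {0,2,3}  => 3  1->3 ok

0,0,3,4,0,1,3,4,4,0,1,1,2,2,1,0,1,3,0,1,1,3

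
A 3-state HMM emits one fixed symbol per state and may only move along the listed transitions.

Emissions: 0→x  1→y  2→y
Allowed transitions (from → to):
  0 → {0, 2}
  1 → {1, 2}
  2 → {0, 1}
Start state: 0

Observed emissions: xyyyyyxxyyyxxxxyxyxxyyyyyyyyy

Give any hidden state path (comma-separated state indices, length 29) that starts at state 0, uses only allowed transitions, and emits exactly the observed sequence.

  [0] x  {0}  => 0  start
  [1] y  {1,2}  => 2  0->2 ok
  [2] y  {1,2}  => 1  2->1 ok
  [3] y  {1,2}  => 2  1->2 ok
  [4] y  {1,2}  => 1  2->1 ok
  [5] y  {1,2}  => 2  1->2 ok
  [6] x  {0}  => 0  2->0 ok
  [7] x  {0}  => 0  0->0 ok
  [8] y  {1,2}  => 2  0->2 ok
  [9] y  {1,2}  => 1  2->1 ok
  [10] y  {1,2}  => 2  1->2 ok
  [11] x  {0}  => 0  2->0 ok
  [12] x  {0}  => 0  0->0 ok
  [13] x  {0}  => 0  0->0 ok
  [14] x  {0}  => 0  0->0 ok
  [15] y  {1,2}  => 2  0->2 ok
  [16] x  {0}  => 0  2->0 ok
  [17] y  {1,2}  => 2  0->2 ok
  [18] x  {0}  => 0  2->0 ok
  [19] x  {0}  => 0  0->0 ok
  [20] y  {1,2}  => 2  0->2 ok
  [21] y  {1,2}  => 1  2->1 ok
  [22] y  {1,2}  => 1  1->1 ok
  [23] y  {1,2}  => 1  1->1 ok
  [24] y  {1,2}  => 1  1->1 ok
  [25] y  {1,2}  => 1  1->1 ok
  [26] y  {1,2}  => 2  1->2 ok
  [27] y  {1,2}  => 1  2->1 ok
  [28] y  {1,2}  => 1  1->1 ok

0,2,1,2,1,2,0,0,2,1,2,0,0,0,0,2,0,2,0,0,2,1,1,1,1,1,2,1,1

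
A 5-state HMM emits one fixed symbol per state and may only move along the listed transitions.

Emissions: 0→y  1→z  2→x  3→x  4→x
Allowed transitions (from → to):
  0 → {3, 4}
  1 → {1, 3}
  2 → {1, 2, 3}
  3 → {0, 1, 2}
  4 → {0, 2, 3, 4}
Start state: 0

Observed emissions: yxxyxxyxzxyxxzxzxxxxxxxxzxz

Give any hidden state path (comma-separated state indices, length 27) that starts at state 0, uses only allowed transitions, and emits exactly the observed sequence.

0,4,4,0,4,4,0,3,1,3,0,4,2,1,3,1,3,2,3,2,2,3,2,3,1,3,1

  pos 0: y in {0}, choose 0; start
  pos 1: x in {2,3,4}, choose 4; 0->4 ok
  pos 2: x in {2,3,4}, choose 4; 4->4 ok
  pos 3: y in {0}, choose 0; 4->0 ok
  pos 4: x in {2,3,4}, choose 4; 0->4 ok
  pos 5: x in {2,3,4}, choose 4; 4->4 ok
  pos 6: y in {0}, choose 0; 4->0 ok
  pos 7: x in {2,3,4}, choose 3; 0->3 ok
  pos 8: z in {1}, choose 1; 3->1 ok
  pos 9: x in {2,3,4}, choose 3; 1->3 ok
  pos 10: y in {0}, choose 0; 3->0 ok
  pos 11: x in {2,3,4}, choose 4; 0->4 ok
  pos 12: x in {2,3,4}, choose 2; 4->2 ok
  pos 13: z in {1}, choose 1; 2->1 ok
  pos 14: x in {2,3,4}, choose 3; 1->3 ok
  pos 15: z in {1}, choose 1; 3->1 ok
  pos 16: x in {2,3,4}, choose 3; 1->3 ok
  pos 17: x in {2,3,4}, choose 2; 3->2 ok
  pos 18: x in {2,3,4}, choose 3; 2->3 ok
  pos 19: x in {2,3,4}, choose 2; 3->2 ok
  pos 20: x in {2,3,4}, choose 2; 2->2 ok
  pos 21: x in {2,3,4}, choose 3; 2->3 ok
  pos 22: x in {2,3,4}, choose 2; 3->2 ok
  pos 23: x in {2,3,4}, choose 3; 2->3 ok
  pos 24: z in {1}, choose 1; 3->1 ok
  pos 25: x in {2,3,4}, choose 3; 1->3 ok
  pos 26: z in {1}, choose 1; 3->1 ok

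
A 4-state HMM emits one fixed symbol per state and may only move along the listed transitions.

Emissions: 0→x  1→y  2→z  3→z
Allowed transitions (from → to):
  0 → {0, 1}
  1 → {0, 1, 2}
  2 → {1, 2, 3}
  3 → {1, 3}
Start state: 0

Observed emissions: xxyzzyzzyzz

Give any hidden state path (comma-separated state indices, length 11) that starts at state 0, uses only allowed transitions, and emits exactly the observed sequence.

0,0,1,2,2,1,2,2,1,2,3

  0: obs=x cand={0} pick 0 [start]
  1: obs=x cand={0} pick 0 [0->0 ok]
  2: obs=y cand={1} pick 1 [0->1 ok]
  3: obs=z cand={2,3} pick 2 [1->2 ok]
  4: obs=z cand={2,3} pick 2 [2->2 ok]
  5: obs=y cand={1} pick 1 [2->1 ok]
  6: obs=z cand={2,3} pick 2 [1->2 ok]
  7: obs=z cand={2,3} pick 2 [2->2 ok]
  8: obs=y cand={1} pick 1 [2->1 ok]
  9: obs=z cand={2,3} pick 2 [1->2 ok]
  10: obs=z cand={2,3} pick 3 [2->3 ok]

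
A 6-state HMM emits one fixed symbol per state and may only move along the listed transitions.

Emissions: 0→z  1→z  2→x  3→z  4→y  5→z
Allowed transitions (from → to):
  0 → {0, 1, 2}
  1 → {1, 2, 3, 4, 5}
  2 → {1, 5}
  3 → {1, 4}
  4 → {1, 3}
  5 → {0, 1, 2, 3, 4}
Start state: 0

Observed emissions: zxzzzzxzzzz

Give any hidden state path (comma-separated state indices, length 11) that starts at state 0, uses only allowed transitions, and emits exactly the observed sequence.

  0: obs=z cand={0,1,3,5} pick 0 [start]
  1: obs=x cand={2} pick 2 [0->2 ok]
  2: obs=z cand={0,1,3,5} pick 5 [2->5 ok]
  3: obs=z cand={0,1,3,5} pick 1 [5->1 ok]
  4: obs=z cand={0,1,3,5} pick 3 [1->3 ok]
  5: obs=z cand={0,1,3,5} pick 1 [3->1 ok]
  6: obs=x cand={2} pick 2 [1->2 ok]
  7: obs=z cand={0,1,3,5} pick 1 [2->1 ok]
  8: obs=z cand={0,1,3,5} pick 5 [1->5 ok]
  9: obs=z cand={0,1,3,5} pick 1 [5->1 ok]
  10: obs=z cand={0,1,3,5} pick 3 [1->3 ok]

0,2,5,1,3,1,2,1,5,1,3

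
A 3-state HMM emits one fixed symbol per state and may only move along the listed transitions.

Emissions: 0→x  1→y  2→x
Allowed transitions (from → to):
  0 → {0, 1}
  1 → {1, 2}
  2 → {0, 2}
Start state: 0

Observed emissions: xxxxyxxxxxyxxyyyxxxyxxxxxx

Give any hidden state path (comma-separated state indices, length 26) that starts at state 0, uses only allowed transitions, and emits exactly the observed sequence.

0,0,0,0,1,2,2,2,0,0,1,2,0,1,1,1,2,0,0,1,2,2,2,0,0,0

  t0 'x' -> {0,2}, take 0 (start)
  t1 'x' -> {0,2}, take 0 (0->0 ok)
  t2 'x' -> {0,2}, take 0 (0->0 ok)
  t3 'x' -> {0,2}, take 0 (0->0 ok)
  t4 'y' -> {1}, take 1 (0->1 ok)
  t5 'x' -> {0,2}, take 2 (1->2 ok)
  t6 'x' -> {0,2}, take 2 (2->2 ok)
  t7 'x' -> {0,2}, take 2 (2->2 ok)
  t8 'x' -> {0,2}, take 0 (2->0 ok)
  t9 'x' -> {0,2}, take 0 (0->0 ok)
  t10 'y' -> {1}, take 1 (0->1 ok)
  t11 'x' -> {0,2}, take 2 (1->2 ok)
  t12 'x' -> {0,2}, take 0 (2->0 ok)
  t13 'y' -> {1}, take 1 (0->1 ok)
  t14 'y' -> {1}, take 1 (1->1 ok)
  t15 'y' -> {1}, take 1 (1->1 ok)
  t16 'x' -> {0,2}, take 2 (1->2 ok)
  t17 'x' -> {0,2}, take 0 (2->0 ok)
  t18 'x' -> {0,2}, take 0 (0->0 ok)
  t19 'y' -> {1}, take 1 (0->1 ok)
  t20 'x' -> {0,2}, take 2 (1->2 ok)
  t21 'x' -> {0,2}, take 2 (2->2 ok)
  t22 'x' -> {0,2}, take 2 (2->2 ok)
  t23 'x' -> {0,2}, take 0 (2->0 ok)
  t24 'x' -> {0,2}, take 0 (0->0 ok)
  t25 'x' -> {0,2}, take 0 (0->0 ok)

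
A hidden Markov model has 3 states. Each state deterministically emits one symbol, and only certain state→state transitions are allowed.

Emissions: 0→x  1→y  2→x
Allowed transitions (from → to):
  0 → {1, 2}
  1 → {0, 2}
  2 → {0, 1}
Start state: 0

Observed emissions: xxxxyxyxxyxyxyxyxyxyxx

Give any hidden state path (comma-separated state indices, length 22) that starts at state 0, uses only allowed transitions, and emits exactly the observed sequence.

  [0] x  {0,2}  => 0  start
  [1] x  {0,2}  => 2  0->2 ok
  [2] x  {0,2}  => 0  2->0 ok
  [3] x  {0,2}  => 2  0->2 ok
  [4] y  {1}  => 1  2->1 ok
  [5] x  {0,2}  => 0  1->0 ok
  [6] y  {1}  => 1  0->1 ok
  [7] x  {0,2}  => 2  1->2 ok
  [8] x  {0,2}  => 0  2->0 ok
  [9] y  {1}  => 1  0->1 ok
  [10] x  {0,2}  => 2  1->2 ok
  [11] y  {1}  => 1  2->1 ok
  [12] x  {0,2}  => 2  1->2 ok
  [13] y  {1}  => 1  2->1 ok
  [14] x  {0,2}  => 2  1->2 ok
  [15] y  {1}  => 1  2->1 ok
  [16] x  {0,2}  => 2  1->2 ok
  [17] y  {1}  => 1  2->1 ok
  [18] x  {0,2}  => 0  1->0 ok
  [19] y  {1}  => 1  0->1 ok
  [20] x  {0,2}  => 2  1->2 ok
  [21] x  {0,2}  => 0  2->0 ok

0,2,0,2,1,0,1,2,0,1,2,1,2,1,2,1,2,1,0,1,2,0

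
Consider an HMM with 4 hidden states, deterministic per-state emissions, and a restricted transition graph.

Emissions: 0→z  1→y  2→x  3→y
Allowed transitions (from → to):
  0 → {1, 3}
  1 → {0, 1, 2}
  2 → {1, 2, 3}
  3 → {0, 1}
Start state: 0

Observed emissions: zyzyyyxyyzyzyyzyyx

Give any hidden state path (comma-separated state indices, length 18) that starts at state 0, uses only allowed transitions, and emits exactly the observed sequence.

  [0] z  {0}  => 0  start
  [1] y  {1,3}  => 3  0->3 ok
  [2] z  {0}  => 0  3->0 ok
  [3] y  {1,3}  => 1  0->1 ok
  [4] y  {1,3}  => 1  1->1 ok
  [5] y  {1,3}  => 1  1->1 ok
  [6] x  {2}  => 2  1->2 ok
  [7] y  {1,3}  => 3  2->3 ok
  [8] y  {1,3}  => 1  3->1 ok
  [9] z  {0}  => 0  1->0 ok
  [10] y  {1,3}  => 3  0->3 ok
  [11] z  {0}  => 0  3->0 ok
  [12] y  {1,3}  => 1  0->1 ok
  [13] y  {1,3}  => 1  1->1 ok
  [14] z  {0}  => 0  1->0 ok
  [15] y  {1,3}  => 3  0->3 ok
  [16] y  {1,3}  => 1  3->1 ok
  [17] x  {2}  => 2  1->2 ok

0,3,0,1,1,1,2,3,1,0,3,0,1,1,0,3,1,2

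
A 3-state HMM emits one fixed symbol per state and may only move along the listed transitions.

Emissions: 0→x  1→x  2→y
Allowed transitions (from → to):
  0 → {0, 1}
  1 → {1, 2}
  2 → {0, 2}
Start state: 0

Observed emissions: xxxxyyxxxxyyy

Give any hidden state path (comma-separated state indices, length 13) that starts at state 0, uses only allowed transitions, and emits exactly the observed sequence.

0,0,1,1,2,2,0,0,0,1,2,2,2

  [0] x  {0,1}  => 0  start
  [1] x  {0,1}  => 0  0->0 ok
  [2] x  {0,1}  => 1  0->1 ok
  [3] x  {0,1}  => 1  1->1 ok
  [4] y  {2}  => 2  1->2 ok
  [5] y  {2}  => 2  2->2 ok
  [6] x  {0,1}  => 0  2->0 ok
  [7] x  {0,1}  => 0  0->0 ok
  [8] x  {0,1}  => 0  0->0 ok
  [9] x  {0,1}  => 1  0->1 ok
  [10] y  {2}  => 2  1->2 ok
  [11] y  {2}  => 2  2->2 ok
  [12] y  {2}  => 2  2->2 ok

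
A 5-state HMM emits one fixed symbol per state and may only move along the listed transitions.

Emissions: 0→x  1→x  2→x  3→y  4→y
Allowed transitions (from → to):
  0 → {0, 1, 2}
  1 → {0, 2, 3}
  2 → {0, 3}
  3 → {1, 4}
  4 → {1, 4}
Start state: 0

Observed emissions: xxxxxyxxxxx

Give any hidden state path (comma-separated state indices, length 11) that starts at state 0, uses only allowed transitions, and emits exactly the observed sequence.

0,1,0,1,2,3,1,2,0,1,2

  pos 0: x in {0,1,2}, choose 0; start
  pos 1: x in {0,1,2}, choose 1; 0->1 ok
  pos 2: x in {0,1,2}, choose 0; 1->0 ok
  pos 3: x in {0,1,2}, choose 1; 0->1 ok
  pos 4: x in {0,1,2}, choose 2; 1->2 ok
  pos 5: y in {3,4}, choose 3; 2->3 ok
  pos 6: x in {0,1,2}, choose 1; 3->1 ok
  pos 7: x in {0,1,2}, choose 2; 1->2 ok
  pos 8: x in {0,1,2}, choose 0; 2->0 ok
  pos 9: x in {0,1,2}, choose 1; 0->1 ok
  pos 10: x in {0,1,2}, choose 2; 1->2 ok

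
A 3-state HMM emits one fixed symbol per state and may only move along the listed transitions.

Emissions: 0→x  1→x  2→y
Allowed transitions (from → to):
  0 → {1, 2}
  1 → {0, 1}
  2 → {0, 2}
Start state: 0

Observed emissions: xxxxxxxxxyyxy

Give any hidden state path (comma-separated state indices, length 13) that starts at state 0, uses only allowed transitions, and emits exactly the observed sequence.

  [0] x  {0,1}  => 0  start
  [1] x  {0,1}  => 1  0->1 ok
  [2] x  {0,1}  => 1  1->1 ok
  [3] x  {0,1}  => 0  1->0 ok
  [4] x  {0,1}  => 1  0->1 ok
  [5] x  {0,1}  => 1  1->1 ok
  [6] x  {0,1}  => 1  1->1 ok
  [7] x  {0,1}  => 1  1->1 ok
  [8] x  {0,1}  => 0  1->0 ok
  [9] y  {2}  => 2  0->2 ok
  [10] y  {2}  => 2  2->2 ok
  [11] x  {0,1}  => 0  2->0 ok
  [12] y  {2}  => 2  0->2 ok

0,1,1,0,1,1,1,1,0,2,2,0,2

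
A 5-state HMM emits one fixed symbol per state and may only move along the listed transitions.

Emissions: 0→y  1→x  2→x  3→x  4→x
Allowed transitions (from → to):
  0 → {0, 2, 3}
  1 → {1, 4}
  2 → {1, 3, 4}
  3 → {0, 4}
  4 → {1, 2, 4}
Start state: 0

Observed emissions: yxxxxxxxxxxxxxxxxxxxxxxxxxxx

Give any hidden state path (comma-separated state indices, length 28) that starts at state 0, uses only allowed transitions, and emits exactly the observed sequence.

  t0 'y' -> {0}, take 0 (start)
  t1 'x' -> {1,2,3,4}, take 2 (0->2 ok)
  t2 'x' -> {1,2,3,4}, take 3 (2->3 ok)
  t3 'x' -> {1,2,3,4}, take 4 (3->4 ok)
  t4 'x' -> {1,2,3,4}, take 2 (4->2 ok)
  t5 'x' -> {1,2,3,4}, take 4 (2->4 ok)
  t6 'x' -> {1,2,3,4}, take 1 (4->1 ok)
  t7 'x' -> {1,2,3,4}, take 1 (1->1 ok)
  t8 'x' -> {1,2,3,4}, take 4 (1->4 ok)
  t9 'x' -> {1,2,3,4}, take 2 (4->2 ok)
  t10 'x' -> {1,2,3,4}, take 4 (2->4 ok)
  t11 'x' -> {1,2,3,4}, take 2 (4->2 ok)
  t12 'x' -> {1,2,3,4}, take 1 (2->1 ok)
  t13 'x' -> {1,2,3,4}, take 1 (1->1 ok)
  t14 'x' -> {1,2,3,4}, take 1 (1->1 ok)
  t15 'x' -> {1,2,3,4}, take 1 (1->1 ok)
  t16 'x' -> {1,2,3,4}, take 4 (1->4 ok)
  t17 'x' -> {1,2,3,4}, take 4 (4->4 ok)
  t18 'x' -> {1,2,3,4}, take 4 (4->4 ok)
  t19 'x' -> {1,2,3,4}, take 4 (4->4 ok)
  t20 'x' -> {1,2,3,4}, take 1 (4->1 ok)
  t21 'x' -> {1,2,3,4}, take 4 (1->4 ok)
  t22 'x' -> {1,2,3,4}, take 1 (4->1 ok)
  t23 'x' -> {1,2,3,4}, take 1 (1->1 ok)
  t24 'x' -> {1,2,3,4}, take 4 (1->4 ok)
  t25 'x' -> {1,2,3,4}, take 1 (4->1 ok)
  t26 'x' -> {1,2,3,4}, take 1 (1->1 ok)
  t27 'x' -> {1,2,3,4}, take 4 (1->4 ok)

0,2,3,4,2,4,1,1,4,2,4,2,1,1,1,1,4,4,4,4,1,4,1,1,4,1,1,4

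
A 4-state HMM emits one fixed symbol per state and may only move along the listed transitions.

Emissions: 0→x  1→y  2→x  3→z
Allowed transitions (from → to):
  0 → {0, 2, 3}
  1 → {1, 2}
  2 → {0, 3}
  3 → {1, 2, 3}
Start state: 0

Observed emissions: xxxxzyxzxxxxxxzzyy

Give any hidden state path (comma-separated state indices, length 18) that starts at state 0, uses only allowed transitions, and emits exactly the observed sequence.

  pos 0: x in {0,2}, choose 0; start
  pos 1: x in {0,2}, choose 2; 0->2 ok
  pos 2: x in {0,2}, choose 0; 2->0 ok
  pos 3: x in {0,2}, choose 0; 0->0 ok
  pos 4: z in {3}, choose 3; 0->3 ok
  pos 5: y in {1}, choose 1; 3->1 ok
  pos 6: x in {0,2}, choose 2; 1->2 ok
  pos 7: z in {3}, choose 3; 2->3 ok
  pos 8: x in {0,2}, choose 2; 3->2 ok
  pos 9: x in {0,2}, choose 0; 2->0 ok
  pos 10: x in {0,2}, choose 0; 0->0 ok
  pos 11: x in {0,2}, choose 0; 0->0 ok
  pos 12: x in {0,2}, choose 0; 0->0 ok
  pos 13: x in {0,2}, choose 2; 0->2 ok
  pos 14: z in {3}, choose 3; 2->3 ok
  pos 15: z in {3}, choose 3; 3->3 ok
  pos 16: y in {1}, choose 1; 3->1 ok
  pos 17: y in {1}, choose 1; 1->1 ok

0,2,0,0,3,1,2,3,2,0,0,0,0,2,3,3,1,1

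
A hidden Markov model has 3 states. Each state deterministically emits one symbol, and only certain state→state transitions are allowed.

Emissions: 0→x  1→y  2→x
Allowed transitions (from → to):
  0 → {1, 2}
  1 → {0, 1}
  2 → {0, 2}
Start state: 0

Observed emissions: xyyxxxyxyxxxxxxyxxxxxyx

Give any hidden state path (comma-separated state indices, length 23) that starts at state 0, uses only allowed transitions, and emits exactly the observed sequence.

0,1,1,0,2,0,1,0,1,0,2,2,2,2,0,1,0,2,0,2,0,1,0

  0: obs=x cand={0,2} pick 0 [start]
  1: obs=y cand={1} pick 1 [0->1 ok]
  2: obs=y cand={1} pick 1 [1->1 ok]
  3: obs=x cand={0,2} pick 0 [1->0 ok]
  4: obs=x cand={0,2} pick 2 [0->2 ok]
  5: obs=x cand={0,2} pick 0 [2->0 ok]
  6: obs=y cand={1} pick 1 [0->1 ok]
  7: obs=x cand={0,2} pick 0 [1->0 ok]
  8: obs=y cand={1} pick 1 [0->1 ok]
  9: obs=x cand={0,2} pick 0 [1->0 ok]
  10: obs=x cand={0,2} pick 2 [0->2 ok]
  11: obs=x cand={0,2} pick 2 [2->2 ok]
  12: obs=x cand={0,2} pick 2 [2->2 ok]
  13: obs=x cand={0,2} pick 2 [2->2 ok]
  14: obs=x cand={0,2} pick 0 [2->0 ok]
  15: obs=y cand={1} pick 1 [0->1 ok]
  16: obs=x cand={0,2} pick 0 [1->0 ok]
  17: obs=x cand={0,2} pick 2 [0->2 ok]
  18: obs=x cand={0,2} pick 0 [2->0 ok]
  19: obs=x cand={0,2} pick 2 [0->2 ok]
  20: obs=x cand={0,2} pick 0 [2->0 ok]
  21: obs=y cand={1} pick 1 [0->1 ok]
  22: obs=x cand={0,2} pick 0 [1->0 ok]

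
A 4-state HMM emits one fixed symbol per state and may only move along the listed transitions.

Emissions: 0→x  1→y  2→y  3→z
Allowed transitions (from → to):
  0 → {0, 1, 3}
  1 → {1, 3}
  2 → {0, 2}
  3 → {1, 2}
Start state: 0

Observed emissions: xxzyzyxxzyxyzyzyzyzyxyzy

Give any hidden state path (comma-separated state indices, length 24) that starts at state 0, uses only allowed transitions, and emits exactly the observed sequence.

0,0,3,1,3,2,0,0,3,2,0,1,3,1,3,1,3,1,3,2,0,1,3,2

  [0] x  {0}  => 0  start
  [1] x  {0}  => 0  0->0 ok
  [2] z  {3}  => 3  0->3 ok
  [3] y  {1,2}  => 1  3->1 ok
  [4] z  {3}  => 3  1->3 ok
  [5] y  {1,2}  => 2  3->2 ok
  [6] x  {0}  => 0  2->0 ok
  [7] x  {0}  => 0  0->0 ok
  [8] z  {3}  => 3  0->3 ok
  [9] y  {1,2}  => 2  3->2 ok
  [10] x  {0}  => 0  2->0 ok
  [11] y  {1,2}  => 1  0->1 ok
  [12] z  {3}  => 3  1->3 ok
  [13] y  {1,2}  => 1  3->1 ok
  [14] z  {3}  => 3  1->3 ok
  [15] y  {1,2}  => 1  3->1 ok
  [16] z  {3}  => 3  1->3 ok
  [17] y  {1,2}  => 1  3->1 ok
  [18] z  {3}  => 3  1->3 ok
  [19] y  {1,2}  => 2  3->2 ok
  [20] x  {0}  => 0  2->0 ok
  [21] y  {1,2}  => 1  0->1 ok
  [22] z  {3}  => 3  1->3 ok
  [23] y  {1,2}  => 2  3->2 ok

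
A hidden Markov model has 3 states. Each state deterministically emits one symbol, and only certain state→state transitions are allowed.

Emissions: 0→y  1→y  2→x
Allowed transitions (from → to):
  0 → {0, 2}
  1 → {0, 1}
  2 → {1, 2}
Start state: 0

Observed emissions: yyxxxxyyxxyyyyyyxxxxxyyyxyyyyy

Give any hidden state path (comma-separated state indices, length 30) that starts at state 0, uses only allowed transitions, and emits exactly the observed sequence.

0,0,2,2,2,2,1,0,2,2,1,1,1,1,0,0,2,2,2,2,2,1,0,0,2,1,1,1,1,1

  0: obs=y cand={0,1} pick 0 [start]
  1: obs=y cand={0,1} pick 0 [0->0 ok]
  2: obs=x cand={2} pick 2 [0->2 ok]
  3: obs=x cand={2} pick 2 [2->2 ok]
  4: obs=x cand={2} pick 2 [2->2 ok]
  5: obs=x cand={2} pick 2 [2->2 ok]
  6: obs=y cand={0,1} pick 1 [2->1 ok]
  7: obs=y cand={0,1} pick 0 [1->0 ok]
  8: obs=x cand={2} pick 2 [0->2 ok]
  9: obs=x cand={2} pick 2 [2->2 ok]
  10: obs=y cand={0,1} pick 1 [2->1 ok]
  11: obs=y cand={0,1} pick 1 [1->1 ok]
  12: obs=y cand={0,1} pick 1 [1->1 ok]
  13: obs=y cand={0,1} pick 1 [1->1 ok]
  14: obs=y cand={0,1} pick 0 [1->0 ok]
  15: obs=y cand={0,1} pick 0 [0->0 ok]
  16: obs=x cand={2} pick 2 [0->2 ok]
  17: obs=x cand={2} pick 2 [2->2 ok]
  18: obs=x cand={2} pick 2 [2->2 ok]
  19: obs=x cand={2} pick 2 [2->2 ok]
  20: obs=x cand={2} pick 2 [2->2 ok]
  21: obs=y cand={0,1} pick 1 [2->1 ok]
  22: obs=y cand={0,1} pick 0 [1->0 ok]
  23: obs=y cand={0,1} pick 0 [0->0 ok]
  24: obs=x cand={2} pick 2 [0->2 ok]
  25: obs=y cand={0,1} pick 1 [2->1 ok]
  26: obs=y cand={0,1} pick 1 [1->1 ok]
  27: obs=y cand={0,1} pick 1 [1->1 ok]
  28: obs=y cand={0,1} pick 1 [1->1 ok]
  29: obs=y cand={0,1} pick 1 [1->1 ok]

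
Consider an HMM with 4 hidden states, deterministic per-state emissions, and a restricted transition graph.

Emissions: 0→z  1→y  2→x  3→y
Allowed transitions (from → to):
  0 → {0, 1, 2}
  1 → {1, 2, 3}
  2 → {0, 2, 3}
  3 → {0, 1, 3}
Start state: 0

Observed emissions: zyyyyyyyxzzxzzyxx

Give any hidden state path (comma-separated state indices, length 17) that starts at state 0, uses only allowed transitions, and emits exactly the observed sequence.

  0: obs=z cand={0} pick 0 [start]
  1: obs=y cand={1,3} pick 1 [0->1 ok]
  2: obs=y cand={1,3} pick 3 [1->3 ok]
  3: obs=y cand={1,3} pick 1 [3->1 ok]
  4: obs=y cand={1,3} pick 1 [1->1 ok]
  5: obs=y cand={1,3} pick 1 [1->1 ok]
  6: obs=y cand={1,3} pick 3 [1->3 ok]
  7: obs=y cand={1,3} pick 1 [3->1 ok]
  8: obs=x cand={2} pick 2 [1->2 ok]
  9: obs=z cand={0} pick 0 [2->0 ok]
  10: obs=z cand={0} pick 0 [0->0 ok]
  11: obs=x cand={2} pick 2 [0->2 ok]
  12: obs=z cand={0} pick 0 [2->0 ok]
  13: obs=z cand={0} pick 0 [0->0 ok]
  14: obs=y cand={1,3} pick 1 [0->1 ok]
  15: obs=x cand={2} pick 2 [1->2 ok]
  16: obs=x cand={2} pick 2 [2->2 ok]

0,1,3,1,1,1,3,1,2,0,0,2,0,0,1,2,2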